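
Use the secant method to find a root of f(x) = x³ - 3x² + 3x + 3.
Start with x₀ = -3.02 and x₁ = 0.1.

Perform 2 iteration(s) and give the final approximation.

f(x) = x³ - 3x² + 3x + 3
x₀ = -3.02, x₁ = 0.1

Secant formula: x_{n+1} = x_n - f(x_n)(x_n - x_{n-1})/(f(x_n) - f(x_{n-1}))

Iteration 1:
  f(-3.020000) = -60.964808
  f(0.100000) = 3.271000
  x_2 = 0.100000 - 3.271000×(0.100000 - (-3.020000))/(3.271000 - (-60.964808))
       = -0.058876
Iteration 2:
  f(0.100000) = 3.271000
  f(-0.058876) = 2.812769
  x_3 = -0.058876 - 2.812769×(-0.058876 - 0.100000)/(2.812769 - 3.271000)
       = -1.034107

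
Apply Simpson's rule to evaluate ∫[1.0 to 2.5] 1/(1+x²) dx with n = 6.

f(x) = 1/(1+x²)
a = 1.0, b = 2.5, n = 6
h = (b - a)/n = 0.250000

Simpson's rule: (h/3)[f(x₀) + 4f(x₁) + 2f(x₂) + ... + f(xₙ)]

x_0 = 1.0000, f(x_0) = 0.500000, coefficient = 1
x_1 = 1.2500, f(x_1) = 0.390244, coefficient = 4
x_2 = 1.5000, f(x_2) = 0.307692, coefficient = 2
x_3 = 1.7500, f(x_3) = 0.246154, coefficient = 4
x_4 = 2.0000, f(x_4) = 0.200000, coefficient = 2
x_5 = 2.2500, f(x_5) = 0.164948, coefficient = 4
x_6 = 2.5000, f(x_6) = 0.137931, coefficient = 1

I ≈ (0.250000/3) × 4.858700 = 0.404892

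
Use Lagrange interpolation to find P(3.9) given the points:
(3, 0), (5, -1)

Lagrange interpolation formula:
P(x) = Σ yᵢ × Lᵢ(x)
where Lᵢ(x) = Π_{j≠i} (x - xⱼ)/(xᵢ - xⱼ)

L_0(3.9) = (3.9 - 5)/(3 - 5) = 0.550000
L_1(3.9) = (3.9 - 3)/(5 - 3) = 0.450000

P(3.9) = 0×L_0(3.9) + (-1)×L_1(3.9)
P(3.9) = -0.450000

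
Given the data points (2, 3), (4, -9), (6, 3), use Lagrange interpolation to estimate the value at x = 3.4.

Lagrange interpolation formula:
P(x) = Σ yᵢ × Lᵢ(x)
where Lᵢ(x) = Π_{j≠i} (x - xⱼ)/(xᵢ - xⱼ)

L_0(3.4) = (3.4 - 4)/(2 - 4) × (3.4 - 6)/(2 - 6) = 0.195000
L_1(3.4) = (3.4 - 2)/(4 - 2) × (3.4 - 6)/(4 - 6) = 0.910000
L_2(3.4) = (3.4 - 2)/(6 - 2) × (3.4 - 4)/(6 - 4) = -0.105000

P(3.4) = 3×L_0(3.4) + (-9)×L_1(3.4) + 3×L_2(3.4)
P(3.4) = -7.920000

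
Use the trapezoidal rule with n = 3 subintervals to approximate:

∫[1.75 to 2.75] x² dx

f(x) = x²
a = 1.75, b = 2.75, n = 3
h = (b - a)/n = 0.333333

Trapezoidal rule: (h/2)[f(x₀) + 2f(x₁) + 2f(x₂) + ... + f(xₙ)]

x_0 = 1.7500, f(x_0) = 3.062500, coefficient = 1
x_1 = 2.0833, f(x_1) = 4.340278, coefficient = 2
x_2 = 2.4167, f(x_2) = 5.840278, coefficient = 2
x_3 = 2.7500, f(x_3) = 7.562500, coefficient = 1

I ≈ (0.333333/2) × 30.986111 = 5.164352
Exact value: 5.145833
Error: 0.018519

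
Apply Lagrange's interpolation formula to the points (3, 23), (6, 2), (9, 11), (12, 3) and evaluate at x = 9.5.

Lagrange interpolation formula:
P(x) = Σ yᵢ × Lᵢ(x)
where Lᵢ(x) = Π_{j≠i} (x - xⱼ)/(xᵢ - xⱼ)

L_0(9.5) = (9.5 - 6)/(3 - 6) × (9.5 - 9)/(3 - 9) × (9.5 - 12)/(3 - 12) = 0.027006
L_1(9.5) = (9.5 - 3)/(6 - 3) × (9.5 - 9)/(6 - 9) × (9.5 - 12)/(6 - 12) = -0.150463
L_2(9.5) = (9.5 - 3)/(9 - 3) × (9.5 - 6)/(9 - 6) × (9.5 - 12)/(9 - 12) = 1.053241
L_3(9.5) = (9.5 - 3)/(12 - 3) × (9.5 - 6)/(12 - 6) × (9.5 - 9)/(12 - 9) = 0.070216

P(9.5) = 23×L_0(9.5) + 2×L_1(9.5) + 11×L_2(9.5) + 3×L_3(9.5)
P(9.5) = 12.116512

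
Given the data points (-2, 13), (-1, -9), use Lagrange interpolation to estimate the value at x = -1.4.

Lagrange interpolation formula:
P(x) = Σ yᵢ × Lᵢ(x)
where Lᵢ(x) = Π_{j≠i} (x - xⱼ)/(xᵢ - xⱼ)

L_0(-1.4) = (-1.4 - (-1))/(-2 - (-1)) = 0.400000
L_1(-1.4) = (-1.4 - (-2))/(-1 - (-2)) = 0.600000

P(-1.4) = 13×L_0(-1.4) + (-9)×L_1(-1.4)
P(-1.4) = -0.200000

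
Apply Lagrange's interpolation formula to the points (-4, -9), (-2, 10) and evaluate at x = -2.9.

Lagrange interpolation formula:
P(x) = Σ yᵢ × Lᵢ(x)
where Lᵢ(x) = Π_{j≠i} (x - xⱼ)/(xᵢ - xⱼ)

L_0(-2.9) = (-2.9 - (-2))/(-4 - (-2)) = 0.450000
L_1(-2.9) = (-2.9 - (-4))/(-2 - (-4)) = 0.550000

P(-2.9) = (-9)×L_0(-2.9) + 10×L_1(-2.9)
P(-2.9) = 1.450000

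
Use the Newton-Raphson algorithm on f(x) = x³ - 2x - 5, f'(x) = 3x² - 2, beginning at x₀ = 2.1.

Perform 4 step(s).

f(x) = x³ - 2x - 5
f'(x) = 3x² - 2
x₀ = 2.1

Newton-Raphson formula: x_{n+1} = x_n - f(x_n)/f'(x_n)

Iteration 1:
  f(2.100000) = 0.061000
  f'(2.100000) = 11.230000
  x_1 = 2.100000 - 0.061000/11.230000 = 2.094568
Iteration 2:
  f(2.094568) = 0.000186
  f'(2.094568) = 11.161647
  x_2 = 2.094568 - 0.000186/11.161647 = 2.094551
Iteration 3:
  f(2.094551) = 0.000000
  f'(2.094551) = 11.161438
  x_3 = 2.094551 - 0.000000/11.161438 = 2.094551
Iteration 4:
  f(2.094551) = 0.000000
  f'(2.094551) = 11.161438
  x_4 = 2.094551 - 0.000000/11.161438 = 2.094551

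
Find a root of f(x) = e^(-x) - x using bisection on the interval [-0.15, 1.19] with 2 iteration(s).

f(x) = e^(-x) - x
Initial interval: [-0.15, 1.19]

Iteration 1:
  c_1 = (-0.150000 + 1.190000)/2 = 0.520000
  f(c_1) = f(0.520000) = 0.074521
  f(a) × f(c) ≥ 0, new interval: [0.520000, 1.190000]
Iteration 2:
  c_2 = (0.520000 + 1.190000)/2 = 0.855000
  f(c_2) = f(0.855000) = -0.429717
  f(a) × f(c) < 0, new interval: [0.520000, 0.855000]

After 2 iteration(s), the approximation is c_2 = 0.855000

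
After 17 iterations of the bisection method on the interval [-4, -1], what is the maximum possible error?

Bisection error bound: |error| ≤ (b-a)/2^n
|error| ≤ (-1 - (-4))/2^17 = 3/2^17
|error| ≤ 0.0000228882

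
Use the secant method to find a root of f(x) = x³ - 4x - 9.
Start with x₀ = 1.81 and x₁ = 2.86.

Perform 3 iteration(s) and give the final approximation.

f(x) = x³ - 4x - 9
x₀ = 1.81, x₁ = 2.86

Secant formula: x_{n+1} = x_n - f(x_n)(x_n - x_{n-1})/(f(x_n) - f(x_{n-1}))

Iteration 1:
  f(1.810000) = -10.310259
  f(2.860000) = 2.953656
  x_2 = 2.860000 - 2.953656×(2.860000 - 1.810000)/(2.953656 - (-10.310259))
       = 2.626182
Iteration 2:
  f(2.860000) = 2.953656
  f(2.626182) = -1.392388
  x_3 = 2.626182 - (-1.392388)×(2.626182 - 2.860000)/(-1.392388 - 2.953656)
       = 2.701093
Iteration 3:
  f(2.626182) = -1.392388
  f(2.701093) = -0.097460
  x_4 = 2.701093 - (-0.097460)×(2.701093 - 2.626182)/(-0.097460 - (-1.392388))
       = 2.706731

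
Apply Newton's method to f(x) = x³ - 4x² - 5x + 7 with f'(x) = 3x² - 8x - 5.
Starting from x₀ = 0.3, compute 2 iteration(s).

f(x) = x³ - 4x² - 5x + 7
f'(x) = 3x² - 8x - 5
x₀ = 0.3

Newton-Raphson formula: x_{n+1} = x_n - f(x_n)/f'(x_n)

Iteration 1:
  f(0.300000) = 5.167000
  f'(0.300000) = -7.130000
  x_1 = 0.300000 - 5.167000/(-7.130000) = 1.024684
Iteration 2:
  f(1.024684) = -1.247439
  f'(1.024684) = -10.047541
  x_2 = 1.024684 - (-1.247439)/(-10.047541) = 0.900531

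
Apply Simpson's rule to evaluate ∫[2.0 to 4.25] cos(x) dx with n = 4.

f(x) = cos(x)
a = 2.0, b = 4.25, n = 4
h = (b - a)/n = 0.562500

Simpson's rule: (h/3)[f(x₀) + 4f(x₁) + 2f(x₂) + ... + f(xₙ)]

x_0 = 2.0000, f(x_0) = -0.416147, coefficient = 1
x_1 = 2.5625, f(x_1) = -0.836960, coefficient = 4
x_2 = 3.1250, f(x_2) = -0.999862, coefficient = 2
x_3 = 3.6875, f(x_3) = -0.854657, coefficient = 4
x_4 = 4.2500, f(x_4) = -0.446087, coefficient = 1

I ≈ (0.562500/3) × -9.628423 = -1.805329
Exact value: -1.804287
Error: 0.001043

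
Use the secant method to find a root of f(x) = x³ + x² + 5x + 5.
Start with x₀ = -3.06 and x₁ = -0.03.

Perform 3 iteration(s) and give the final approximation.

f(x) = x³ + x² + 5x + 5
x₀ = -3.06, x₁ = -0.03

Secant formula: x_{n+1} = x_n - f(x_n)(x_n - x_{n-1})/(f(x_n) - f(x_{n-1}))

Iteration 1:
  f(-3.060000) = -29.589016
  f(-0.030000) = 4.850873
  x_2 = -0.030000 - 4.850873×(-0.030000 - (-3.060000))/(4.850873 - (-29.589016))
       = -0.456777
Iteration 2:
  f(-0.030000) = 4.850873
  f(-0.456777) = 2.829457
  x_3 = -0.456777 - 2.829457×(-0.456777 - (-0.030000))/(2.829457 - 4.850873)
       = -1.054153
Iteration 3:
  f(-0.456777) = 2.829457
  f(-1.054153) = -0.330944
  x_4 = -1.054153 - (-0.330944)×(-1.054153 - (-0.456777))/(-0.330944 - 2.829457)
       = -0.991599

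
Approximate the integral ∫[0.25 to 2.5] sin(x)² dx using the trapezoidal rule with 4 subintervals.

f(x) = sin(x)²
a = 0.25, b = 2.5, n = 4
h = (b - a)/n = 0.562500

Trapezoidal rule: (h/2)[f(x₀) + 2f(x₁) + 2f(x₂) + ... + f(xₙ)]

x_0 = 0.2500, f(x_0) = 0.061209, coefficient = 1
x_1 = 0.8125, f(x_1) = 0.527089, coefficient = 2
x_2 = 1.3750, f(x_2) = 0.962151, coefficient = 2
x_3 = 1.9375, f(x_3) = 0.871449, coefficient = 2
x_4 = 2.5000, f(x_4) = 0.358169, coefficient = 1

I ≈ (0.562500/2) × 5.140755 = 1.445837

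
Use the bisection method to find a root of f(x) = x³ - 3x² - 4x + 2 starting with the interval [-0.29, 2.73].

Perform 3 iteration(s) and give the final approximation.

f(x) = x³ - 3x² - 4x + 2
Initial interval: [-0.29, 2.73]

Iteration 1:
  c_1 = (-0.290000 + 2.730000)/2 = 1.220000
  f(c_1) = f(1.220000) = -5.529352
  f(a) × f(c) < 0, new interval: [-0.290000, 1.220000]
Iteration 2:
  c_2 = (-0.290000 + 1.220000)/2 = 0.465000
  f(c_2) = f(0.465000) = -0.408130
  f(a) × f(c) < 0, new interval: [-0.290000, 0.465000]
Iteration 3:
  c_3 = (-0.290000 + 0.465000)/2 = 0.087500
  f(c_3) = f(0.087500) = 1.627701
  f(a) × f(c) ≥ 0, new interval: [0.087500, 0.465000]

After 3 iteration(s), the approximation is c_3 = 0.087500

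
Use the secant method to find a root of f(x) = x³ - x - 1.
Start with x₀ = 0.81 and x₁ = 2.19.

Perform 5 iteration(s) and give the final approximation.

f(x) = x³ - x - 1
x₀ = 0.81, x₁ = 2.19

Secant formula: x_{n+1} = x_n - f(x_n)(x_n - x_{n-1})/(f(x_n) - f(x_{n-1}))

Iteration 1:
  f(0.810000) = -1.278559
  f(2.190000) = 7.313459
  x_2 = 2.190000 - 7.313459×(2.190000 - 0.810000)/(7.313459 - (-1.278559))
       = 1.015355
Iteration 2:
  f(2.190000) = 7.313459
  f(1.015355) = -0.968580
  x_3 = 1.015355 - (-0.968580)×(1.015355 - 2.190000)/(-0.968580 - 7.313459)
       = 1.152729
Iteration 3:
  f(1.015355) = -0.968580
  f(1.152729) = -0.621002
  x_4 = 1.152729 - (-0.621002)×(1.152729 - 1.015355)/(-0.621002 - (-0.968580))
       = 1.398169
Iteration 4:
  f(1.152729) = -0.621002
  f(1.398169) = 0.335077
  x_5 = 1.398169 - 0.335077×(1.398169 - 1.152729)/(0.335077 - (-0.621002))
       = 1.312149
Iteration 5:
  f(1.398169) = 0.335077
  f(1.312149) = -0.052975
  x_6 = 1.312149 - (-0.052975)×(1.312149 - 1.398169)/(-0.052975 - 0.335077)
       = 1.323892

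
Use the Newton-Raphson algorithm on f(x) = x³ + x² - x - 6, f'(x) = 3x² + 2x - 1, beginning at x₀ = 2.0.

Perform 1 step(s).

f(x) = x³ + x² - x - 6
f'(x) = 3x² + 2x - 1
x₀ = 2.0

Newton-Raphson formula: x_{n+1} = x_n - f(x_n)/f'(x_n)

Iteration 1:
  f(2.000000) = 4.000000
  f'(2.000000) = 15.000000
  x_1 = 2.000000 - 4.000000/15.000000 = 1.733333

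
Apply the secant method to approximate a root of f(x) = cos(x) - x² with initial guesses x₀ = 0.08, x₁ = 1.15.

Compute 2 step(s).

f(x) = cos(x) - x²
x₀ = 0.08, x₁ = 1.15

Secant formula: x_{n+1} = x_n - f(x_n)(x_n - x_{n-1})/(f(x_n) - f(x_{n-1}))

Iteration 1:
  f(0.080000) = 0.990402
  f(1.150000) = -0.914013
  x_2 = 1.150000 - (-0.914013)×(1.150000 - 0.080000)/(-0.914013 - 0.990402)
       = 0.636460
Iteration 2:
  f(1.150000) = -0.914013
  f(0.636460) = 0.399124
  x_3 = 0.636460 - 0.399124×(0.636460 - 1.150000)/(0.399124 - (-0.914013))
       = 0.792549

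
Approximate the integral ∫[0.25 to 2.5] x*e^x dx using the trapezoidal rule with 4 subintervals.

f(x) = x*e^x
a = 0.25, b = 2.5, n = 4
h = (b - a)/n = 0.562500

Trapezoidal rule: (h/2)[f(x₀) + 2f(x₁) + 2f(x₂) + ... + f(xₙ)]

x_0 = 0.2500, f(x_0) = 0.321006, coefficient = 1
x_1 = 0.8125, f(x_1) = 1.830997, coefficient = 2
x_2 = 1.3750, f(x_2) = 5.438230, coefficient = 2
x_3 = 1.9375, f(x_3) = 13.448916, coefficient = 2
x_4 = 2.5000, f(x_4) = 30.456235, coefficient = 1

I ≈ (0.562500/2) × 72.213528 = 20.310055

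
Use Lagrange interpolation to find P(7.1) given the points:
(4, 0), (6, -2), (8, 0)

Lagrange interpolation formula:
P(x) = Σ yᵢ × Lᵢ(x)
where Lᵢ(x) = Π_{j≠i} (x - xⱼ)/(xᵢ - xⱼ)

L_0(7.1) = (7.1 - 6)/(4 - 6) × (7.1 - 8)/(4 - 8) = -0.123750
L_1(7.1) = (7.1 - 4)/(6 - 4) × (7.1 - 8)/(6 - 8) = 0.697500
L_2(7.1) = (7.1 - 4)/(8 - 4) × (7.1 - 6)/(8 - 6) = 0.426250

P(7.1) = 0×L_0(7.1) + (-2)×L_1(7.1) + 0×L_2(7.1)
P(7.1) = -1.395000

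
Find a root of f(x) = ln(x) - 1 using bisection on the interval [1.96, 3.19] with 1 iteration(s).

f(x) = ln(x) - 1
Initial interval: [1.96, 3.19]

Iteration 1:
  c_1 = (1.960000 + 3.190000)/2 = 2.575000
  f(c_1) = f(2.575000) = -0.054150
  f(a) × f(c) ≥ 0, new interval: [2.575000, 3.190000]

After 1 iteration(s), the approximation is c_1 = 2.575000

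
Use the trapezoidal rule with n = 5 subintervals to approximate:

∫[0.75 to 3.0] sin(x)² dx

f(x) = sin(x)²
a = 0.75, b = 3.0, n = 5
h = (b - a)/n = 0.450000

Trapezoidal rule: (h/2)[f(x₀) + 2f(x₁) + 2f(x₂) + ... + f(xₙ)]

x_0 = 0.7500, f(x_0) = 0.464631, coefficient = 1
x_1 = 1.2000, f(x_1) = 0.868697, coefficient = 2
x_2 = 1.6500, f(x_2) = 0.993740, coefficient = 2
x_3 = 2.1000, f(x_3) = 0.745130, coefficient = 2
x_4 = 2.5500, f(x_4) = 0.311011, coefficient = 2
x_5 = 3.0000, f(x_5) = 0.019915, coefficient = 1

I ≈ (0.450000/2) × 6.321703 = 1.422383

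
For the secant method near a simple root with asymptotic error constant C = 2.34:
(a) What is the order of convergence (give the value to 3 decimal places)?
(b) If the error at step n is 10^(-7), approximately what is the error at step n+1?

(a) Secant method has superlinear convergence with order φ = (1+√5)/2 ≈ 1.618.
    This means |e_{n+1}| ≈ C|e_n|^1.618.

(b) With |e_n| = 10^(-7) and C = 2.34:
    |e_{n+1}| ≈ 2.34 × (10^(-7))^1.618 = 2.34 × 10^(-11.33)

(a) ≈ 1.618 (golden ratio); (b) |e_{n+1}| ≈ 1.104e-11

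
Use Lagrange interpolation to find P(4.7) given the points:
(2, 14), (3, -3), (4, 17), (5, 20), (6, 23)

Lagrange interpolation formula:
P(x) = Σ yᵢ × Lᵢ(x)
where Lᵢ(x) = Π_{j≠i} (x - xⱼ)/(xᵢ - xⱼ)

L_0(4.7) = (4.7 - 3)/(2 - 3) × (4.7 - 4)/(2 - 4) × (4.7 - 5)/(2 - 5) × (4.7 - 6)/(2 - 6) = 0.019337
L_1(4.7) = (4.7 - 2)/(3 - 2) × (4.7 - 4)/(3 - 4) × (4.7 - 5)/(3 - 5) × (4.7 - 6)/(3 - 6) = -0.122850
L_2(4.7) = (4.7 - 2)/(4 - 2) × (4.7 - 3)/(4 - 3) × (4.7 - 5)/(4 - 5) × (4.7 - 6)/(4 - 6) = 0.447525
L_3(4.7) = (4.7 - 2)/(5 - 2) × (4.7 - 3)/(5 - 3) × (4.7 - 4)/(5 - 4) × (4.7 - 6)/(5 - 6) = 0.696150
L_4(4.7) = (4.7 - 2)/(6 - 2) × (4.7 - 3)/(6 - 3) × (4.7 - 4)/(6 - 4) × (4.7 - 5)/(6 - 5) = -0.040162

P(4.7) = 14×L_0(4.7) + (-3)×L_1(4.7) + 17×L_2(4.7) + 20×L_3(4.7) + 23×L_4(4.7)
P(4.7) = 21.246462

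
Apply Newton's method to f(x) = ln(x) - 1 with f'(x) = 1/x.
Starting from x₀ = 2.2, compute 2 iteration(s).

f(x) = ln(x) - 1
f'(x) = 1/x
x₀ = 2.2

Newton-Raphson formula: x_{n+1} = x_n - f(x_n)/f'(x_n)

Iteration 1:
  f(2.200000) = -0.211543
  f'(2.200000) = 0.454545
  x_1 = 2.200000 - (-0.211543)/0.454545 = 2.665394
Iteration 2:
  f(2.665394) = -0.019648
  f'(2.665394) = 0.375179
  x_2 = 2.665394 - (-0.019648)/0.375179 = 2.717764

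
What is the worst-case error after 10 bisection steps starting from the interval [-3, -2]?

Bisection error bound: |error| ≤ (b-a)/2^n
|error| ≤ (-2 - (-3))/2^10 = 1/2^10
|error| ≤ 0.0009765625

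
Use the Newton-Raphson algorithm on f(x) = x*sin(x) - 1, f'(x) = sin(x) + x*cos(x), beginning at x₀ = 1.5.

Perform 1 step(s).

f(x) = x*sin(x) - 1
f'(x) = sin(x) + x*cos(x)
x₀ = 1.5

Newton-Raphson formula: x_{n+1} = x_n - f(x_n)/f'(x_n)

Iteration 1:
  f(1.500000) = 0.496242
  f'(1.500000) = 1.103601
  x_1 = 1.500000 - 0.496242/1.103601 = 1.050342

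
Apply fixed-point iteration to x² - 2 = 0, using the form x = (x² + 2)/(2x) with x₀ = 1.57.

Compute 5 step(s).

Equation: x² - 2 = 0
Fixed-point form: x = (x² + 2)/(2x)
x₀ = 1.57

x_1 = g(1.570000) = 1.421943
x_2 = g(1.421943) = 1.414235
x_3 = g(1.414235) = 1.414214
x_4 = g(1.414214) = 1.414214
x_5 = g(1.414214) = 1.414214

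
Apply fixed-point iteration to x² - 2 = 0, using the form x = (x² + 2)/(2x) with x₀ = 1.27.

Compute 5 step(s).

Equation: x² - 2 = 0
Fixed-point form: x = (x² + 2)/(2x)
x₀ = 1.27

x_1 = g(1.270000) = 1.422402
x_2 = g(1.422402) = 1.414237
x_3 = g(1.414237) = 1.414214
x_4 = g(1.414214) = 1.414214
x_5 = g(1.414214) = 1.414214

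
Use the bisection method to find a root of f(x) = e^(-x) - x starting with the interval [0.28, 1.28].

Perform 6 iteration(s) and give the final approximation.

f(x) = e^(-x) - x
Initial interval: [0.28, 1.28]

Iteration 1:
  c_1 = (0.280000 + 1.280000)/2 = 0.780000
  f(c_1) = f(0.780000) = -0.321594
  f(a) × f(c) < 0, new interval: [0.280000, 0.780000]
Iteration 2:
  c_2 = (0.280000 + 0.780000)/2 = 0.530000
  f(c_2) = f(0.530000) = 0.058605
  f(a) × f(c) ≥ 0, new interval: [0.530000, 0.780000]
Iteration 3:
  c_3 = (0.530000 + 0.780000)/2 = 0.655000
  f(c_3) = f(0.655000) = -0.135558
  f(a) × f(c) < 0, new interval: [0.530000, 0.655000]
Iteration 4:
  c_4 = (0.530000 + 0.655000)/2 = 0.592500
  f(c_4) = f(0.592500) = -0.039557
  f(a) × f(c) < 0, new interval: [0.530000, 0.592500]
Iteration 5:
  c_5 = (0.530000 + 0.592500)/2 = 0.561250
  f(c_5) = f(0.561250) = 0.009245
  f(a) × f(c) ≥ 0, new interval: [0.561250, 0.592500]
Iteration 6:
  c_6 = (0.561250 + 0.592500)/2 = 0.576875
  f(c_6) = f(0.576875) = -0.015224
  f(a) × f(c) < 0, new interval: [0.561250, 0.576875]

After 6 iteration(s), the approximation is c_6 = 0.576875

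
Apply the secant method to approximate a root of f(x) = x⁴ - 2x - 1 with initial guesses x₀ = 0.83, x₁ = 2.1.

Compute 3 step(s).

f(x) = x⁴ - 2x - 1
x₀ = 0.83, x₁ = 2.1

Secant formula: x_{n+1} = x_n - f(x_n)(x_n - x_{n-1})/(f(x_n) - f(x_{n-1}))

Iteration 1:
  f(0.830000) = -2.185417
  f(2.100000) = 14.248100
  x_2 = 2.100000 - 14.248100×(2.100000 - 0.830000)/(14.248100 - (-2.185417))
       = 0.998891
Iteration 2:
  f(2.100000) = 14.248100
  f(0.998891) = -2.002210
  x_3 = 0.998891 - (-2.002210)×(0.998891 - 2.100000)/(-2.002210 - 14.248100)
       = 1.134560
Iteration 3:
  f(0.998891) = -2.002210
  f(1.134560) = -1.612170
  x_4 = 1.134560 - (-1.612170)×(1.134560 - 0.998891)/(-1.612170 - (-2.002210))
       = 1.695323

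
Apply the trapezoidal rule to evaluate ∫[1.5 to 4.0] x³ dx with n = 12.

f(x) = x³
a = 1.5, b = 4.0, n = 12
h = (b - a)/n = 0.208333

Trapezoidal rule: (h/2)[f(x₀) + 2f(x₁) + 2f(x₂) + ... + f(xₙ)]

x_0 = 1.5000, f(x_0) = 3.375000, coefficient = 1
x_1 = 1.7083, f(x_1) = 4.985605, coefficient = 2
x_2 = 1.9167, f(x_2) = 7.041088, coefficient = 2
x_3 = 2.1250, f(x_3) = 9.595703, coefficient = 2
x_4 = 2.3333, f(x_4) = 12.703704, coefficient = 2
x_5 = 2.5417, f(x_5) = 16.419343, coefficient = 2
x_6 = 2.7500, f(x_6) = 20.796875, coefficient = 2
x_7 = 2.9583, f(x_7) = 25.890553, coefficient = 2
x_8 = 3.1667, f(x_8) = 31.754630, coefficient = 2
x_9 = 3.3750, f(x_9) = 38.443359, coefficient = 2
x_10 = 3.5833, f(x_10) = 46.010995, coefficient = 2
x_11 = 3.7917, f(x_11) = 54.511791, coefficient = 2
x_12 = 4.0000, f(x_12) = 64.000000, coefficient = 1

I ≈ (0.208333/2) × 603.682292 = 62.883572
Exact value: 62.734375
Error: 0.149197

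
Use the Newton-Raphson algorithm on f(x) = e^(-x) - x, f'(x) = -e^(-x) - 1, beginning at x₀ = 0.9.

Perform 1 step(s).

f(x) = e^(-x) - x
f'(x) = -e^(-x) - 1
x₀ = 0.9

Newton-Raphson formula: x_{n+1} = x_n - f(x_n)/f'(x_n)

Iteration 1:
  f(0.900000) = -0.493430
  f'(0.900000) = -1.406570
  x_1 = 0.900000 - (-0.493430)/(-1.406570) = 0.549196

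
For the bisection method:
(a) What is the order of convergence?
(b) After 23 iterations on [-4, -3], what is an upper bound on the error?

(a) Bisection has linear (order 1) convergence; the error is halved each step.

(b) Error bound = (b-a)/2^n = (-3 - (-4))/2^{23}
    = 1/2^{23}

(a) 1 (linear); (b) error ≤ 1.19e-07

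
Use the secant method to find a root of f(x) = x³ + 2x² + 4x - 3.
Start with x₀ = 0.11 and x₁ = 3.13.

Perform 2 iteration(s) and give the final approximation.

f(x) = x³ + 2x² + 4x - 3
x₀ = 0.11, x₁ = 3.13

Secant formula: x_{n+1} = x_n - f(x_n)(x_n - x_{n-1})/(f(x_n) - f(x_{n-1}))

Iteration 1:
  f(0.110000) = -2.534469
  f(3.130000) = 59.778097
  x_2 = 3.130000 - 59.778097×(3.130000 - 0.110000)/(59.778097 - (-2.534469))
       = 0.232834
Iteration 2:
  f(3.130000) = 59.778097
  f(0.232834) = -1.947619
  x_3 = 0.232834 - (-1.947619)×(0.232834 - 3.130000)/(-1.947619 - 59.778097)
       = 0.324248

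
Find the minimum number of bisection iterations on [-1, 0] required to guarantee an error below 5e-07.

We need (b-a)/2^n ≤ 5e-07
(0 - (-1))/2^n ≤ 5e-07
1/2^n ≤ 5e-07
2^n ≥ 2000000
n ≥ log₂(2000000) = 20.93
n ≥ 21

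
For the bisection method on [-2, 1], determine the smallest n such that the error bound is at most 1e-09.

We need (b-a)/2^n ≤ 1e-09
(1 - (-2))/2^n ≤ 1e-09
3/2^n ≤ 1e-09
2^n ≥ 3000000000
n ≥ log₂(3000000000) = 31.48
n ≥ 32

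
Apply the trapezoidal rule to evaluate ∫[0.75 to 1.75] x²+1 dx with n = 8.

f(x) = x²+1
a = 0.75, b = 1.75, n = 8
h = (b - a)/n = 0.125000

Trapezoidal rule: (h/2)[f(x₀) + 2f(x₁) + 2f(x₂) + ... + f(xₙ)]

x_0 = 0.7500, f(x_0) = 1.562500, coefficient = 1
x_1 = 0.8750, f(x_1) = 1.765625, coefficient = 2
x_2 = 1.0000, f(x_2) = 2.000000, coefficient = 2
x_3 = 1.1250, f(x_3) = 2.265625, coefficient = 2
x_4 = 1.2500, f(x_4) = 2.562500, coefficient = 2
x_5 = 1.3750, f(x_5) = 2.890625, coefficient = 2
x_6 = 1.5000, f(x_6) = 3.250000, coefficient = 2
x_7 = 1.6250, f(x_7) = 3.640625, coefficient = 2
x_8 = 1.7500, f(x_8) = 4.062500, coefficient = 1

I ≈ (0.125000/2) × 42.375000 = 2.648438
Exact value: 2.645833
Error: 0.002604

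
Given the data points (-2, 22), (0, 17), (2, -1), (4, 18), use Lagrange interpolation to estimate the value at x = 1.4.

Lagrange interpolation formula:
P(x) = Σ yᵢ × Lᵢ(x)
where Lᵢ(x) = Π_{j≠i} (x - xⱼ)/(xᵢ - xⱼ)

L_0(1.4) = (1.4 - 0)/(-2 - 0) × (1.4 - 2)/(-2 - 2) × (1.4 - 4)/(-2 - 4) = -0.045500
L_1(1.4) = (1.4 - (-2))/(0 - (-2)) × (1.4 - 2)/(0 - 2) × (1.4 - 4)/(0 - 4) = 0.331500
L_2(1.4) = (1.4 - (-2))/(2 - (-2)) × (1.4 - 0)/(2 - 0) × (1.4 - 4)/(2 - 4) = 0.773500
L_3(1.4) = (1.4 - (-2))/(4 - (-2)) × (1.4 - 0)/(4 - 0) × (1.4 - 2)/(4 - 2) = -0.059500

P(1.4) = 22×L_0(1.4) + 17×L_1(1.4) + (-1)×L_2(1.4) + 18×L_3(1.4)
P(1.4) = 2.790000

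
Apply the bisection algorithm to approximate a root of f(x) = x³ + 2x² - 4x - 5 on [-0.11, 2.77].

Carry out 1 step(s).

f(x) = x³ + 2x² - 4x - 5
Initial interval: [-0.11, 2.77]

Iteration 1:
  c_1 = (-0.110000 + 2.770000)/2 = 1.330000
  f(c_1) = f(1.330000) = -4.429563
  f(a) × f(c) ≥ 0, new interval: [1.330000, 2.770000]

After 1 iteration(s), the approximation is c_1 = 1.330000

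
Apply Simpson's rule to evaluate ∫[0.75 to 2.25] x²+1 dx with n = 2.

f(x) = x²+1
a = 0.75, b = 2.25, n = 2
h = (b - a)/n = 0.750000

Simpson's rule: (h/3)[f(x₀) + 4f(x₁) + 2f(x₂) + ... + f(xₙ)]

x_0 = 0.7500, f(x_0) = 1.562500, coefficient = 1
x_1 = 1.5000, f(x_1) = 3.250000, coefficient = 4
x_2 = 2.2500, f(x_2) = 6.062500, coefficient = 1

I ≈ (0.750000/3) × 20.625000 = 5.156250
Exact value: 5.156250
Error: 0.000000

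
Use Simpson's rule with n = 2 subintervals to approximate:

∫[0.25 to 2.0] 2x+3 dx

f(x) = 2x+3
a = 0.25, b = 2.0, n = 2
h = (b - a)/n = 0.875000

Simpson's rule: (h/3)[f(x₀) + 4f(x₁) + 2f(x₂) + ... + f(xₙ)]

x_0 = 0.2500, f(x_0) = 3.500000, coefficient = 1
x_1 = 1.1250, f(x_1) = 5.250000, coefficient = 4
x_2 = 2.0000, f(x_2) = 7.000000, coefficient = 1

I ≈ (0.875000/3) × 31.500000 = 9.187500
Exact value: 9.187500
Error: 0.000000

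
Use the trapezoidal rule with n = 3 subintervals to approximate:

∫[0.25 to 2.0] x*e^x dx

f(x) = x*e^x
a = 0.25, b = 2.0, n = 3
h = (b - a)/n = 0.583333

Trapezoidal rule: (h/2)[f(x₀) + 2f(x₁) + 2f(x₂) + ... + f(xₙ)]

x_0 = 0.2500, f(x_0) = 0.321006, coefficient = 1
x_1 = 0.8333, f(x_1) = 1.917480, coefficient = 2
x_2 = 1.4167, f(x_2) = 5.841417, coefficient = 2
x_3 = 2.0000, f(x_3) = 14.778112, coefficient = 1

I ≈ (0.583333/2) × 30.616912 = 8.929933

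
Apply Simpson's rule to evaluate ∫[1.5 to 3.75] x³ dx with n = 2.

f(x) = x³
a = 1.5, b = 3.75, n = 2
h = (b - a)/n = 1.125000

Simpson's rule: (h/3)[f(x₀) + 4f(x₁) + 2f(x₂) + ... + f(xₙ)]

x_0 = 1.5000, f(x_0) = 3.375000, coefficient = 1
x_1 = 2.6250, f(x_1) = 18.087891, coefficient = 4
x_2 = 3.7500, f(x_2) = 52.734375, coefficient = 1

I ≈ (1.125000/3) × 128.460938 = 48.172852
Exact value: 48.172852
Error: 0.000000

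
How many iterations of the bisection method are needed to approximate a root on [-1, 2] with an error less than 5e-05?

We need (b-a)/2^n ≤ 5e-05
(2 - (-1))/2^n ≤ 5e-05
3/2^n ≤ 5e-05
2^n ≥ 60000
n ≥ log₂(60000) = 15.87
n ≥ 16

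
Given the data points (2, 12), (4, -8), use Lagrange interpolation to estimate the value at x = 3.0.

Lagrange interpolation formula:
P(x) = Σ yᵢ × Lᵢ(x)
where Lᵢ(x) = Π_{j≠i} (x - xⱼ)/(xᵢ - xⱼ)

L_0(3.0) = (3.0 - 4)/(2 - 4) = 0.500000
L_1(3.0) = (3.0 - 2)/(4 - 2) = 0.500000

P(3.0) = 12×L_0(3.0) + (-8)×L_1(3.0)
P(3.0) = 2.000000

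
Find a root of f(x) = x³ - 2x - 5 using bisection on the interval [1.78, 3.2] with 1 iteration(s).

f(x) = x³ - 2x - 5
Initial interval: [1.78, 3.2]

Iteration 1:
  c_1 = (1.780000 + 3.200000)/2 = 2.490000
  f(c_1) = f(2.490000) = 5.458249
  f(a) × f(c) < 0, new interval: [1.780000, 2.490000]

After 1 iteration(s), the approximation is c_1 = 2.490000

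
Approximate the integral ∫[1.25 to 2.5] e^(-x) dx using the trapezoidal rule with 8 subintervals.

f(x) = e^(-x)
a = 1.25, b = 2.5, n = 8
h = (b - a)/n = 0.156250

Trapezoidal rule: (h/2)[f(x₀) + 2f(x₁) + 2f(x₂) + ... + f(xₙ)]

x_0 = 1.2500, f(x_0) = 0.286505, coefficient = 1
x_1 = 1.4062, f(x_1) = 0.245061, coefficient = 2
x_2 = 1.5625, f(x_2) = 0.209611, coefficient = 2
x_3 = 1.7188, f(x_3) = 0.179290, coefficient = 2
x_4 = 1.8750, f(x_4) = 0.153355, coefficient = 2
x_5 = 2.0312, f(x_5) = 0.131171, coefficient = 2
x_6 = 2.1875, f(x_6) = 0.112197, coefficient = 2
x_7 = 2.3438, f(x_7) = 0.095967, coefficient = 2
x_8 = 2.5000, f(x_8) = 0.082085, coefficient = 1

I ≈ (0.156250/2) × 2.621895 = 0.204836
Exact value: 0.204420
Error: 0.000416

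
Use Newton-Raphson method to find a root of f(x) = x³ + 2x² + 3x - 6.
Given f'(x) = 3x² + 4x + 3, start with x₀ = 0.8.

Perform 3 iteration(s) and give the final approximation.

f(x) = x³ + 2x² + 3x - 6
f'(x) = 3x² + 4x + 3
x₀ = 0.8

Newton-Raphson formula: x_{n+1} = x_n - f(x_n)/f'(x_n)

Iteration 1:
  f(0.800000) = -1.808000
  f'(0.800000) = 8.120000
  x_1 = 0.800000 - (-1.808000)/8.120000 = 1.022660
Iteration 2:
  f(1.022660) = 0.229180
  f'(1.022660) = 10.228141
  x_2 = 1.022660 - 0.229180/10.228141 = 1.000253
Iteration 3:
  f(1.000253) = 0.002533
  f'(1.000253) = 10.002533
  x_3 = 1.000253 - 0.002533/10.002533 = 1.000000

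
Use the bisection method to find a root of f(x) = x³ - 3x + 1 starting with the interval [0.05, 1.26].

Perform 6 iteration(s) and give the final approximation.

f(x) = x³ - 3x + 1
Initial interval: [0.05, 1.26]

Iteration 1:
  c_1 = (0.050000 + 1.260000)/2 = 0.655000
  f(c_1) = f(0.655000) = -0.683989
  f(a) × f(c) < 0, new interval: [0.050000, 0.655000]
Iteration 2:
  c_2 = (0.050000 + 0.655000)/2 = 0.352500
  f(c_2) = f(0.352500) = -0.013700
  f(a) × f(c) < 0, new interval: [0.050000, 0.352500]
Iteration 3:
  c_3 = (0.050000 + 0.352500)/2 = 0.201250
  f(c_3) = f(0.201250) = 0.404401
  f(a) × f(c) ≥ 0, new interval: [0.201250, 0.352500]
Iteration 4:
  c_4 = (0.201250 + 0.352500)/2 = 0.276875
  f(c_4) = f(0.276875) = 0.190600
  f(a) × f(c) ≥ 0, new interval: [0.276875, 0.352500]
Iteration 5:
  c_5 = (0.276875 + 0.352500)/2 = 0.314688
  f(c_5) = f(0.314688) = 0.087100
  f(a) × f(c) ≥ 0, new interval: [0.314688, 0.352500]
Iteration 6:
  c_6 = (0.314688 + 0.352500)/2 = 0.333594
  f(c_6) = f(0.333594) = 0.036343
  f(a) × f(c) ≥ 0, new interval: [0.333594, 0.352500]

After 6 iteration(s), the approximation is c_6 = 0.333594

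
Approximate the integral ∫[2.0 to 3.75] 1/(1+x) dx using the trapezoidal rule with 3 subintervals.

f(x) = 1/(1+x)
a = 2.0, b = 3.75, n = 3
h = (b - a)/n = 0.583333

Trapezoidal rule: (h/2)[f(x₀) + 2f(x₁) + 2f(x₂) + ... + f(xₙ)]

x_0 = 2.0000, f(x_0) = 0.333333, coefficient = 1
x_1 = 2.5833, f(x_1) = 0.279070, coefficient = 2
x_2 = 3.1667, f(x_2) = 0.240000, coefficient = 2
x_3 = 3.7500, f(x_3) = 0.210526, coefficient = 1

I ≈ (0.583333/2) × 1.581999 = 0.461416
Exact value: 0.459532
Error: 0.001884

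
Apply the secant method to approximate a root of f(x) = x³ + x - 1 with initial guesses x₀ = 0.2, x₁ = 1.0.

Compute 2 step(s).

f(x) = x³ + x - 1
x₀ = 0.2, x₁ = 1.0

Secant formula: x_{n+1} = x_n - f(x_n)(x_n - x_{n-1})/(f(x_n) - f(x_{n-1}))

Iteration 1:
  f(0.200000) = -0.792000
  f(1.000000) = 1.000000
  x_2 = 1.000000 - 1.000000×(1.000000 - 0.200000)/(1.000000 - (-0.792000))
       = 0.553571
Iteration 2:
  f(1.000000) = 1.000000
  f(0.553571) = -0.276791
  x_3 = 0.553571 - (-0.276791)×(0.553571 - 1.000000)/(-0.276791 - 1.000000)
       = 0.650351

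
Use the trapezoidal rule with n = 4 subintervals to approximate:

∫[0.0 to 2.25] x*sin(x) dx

f(x) = x*sin(x)
a = 0.0, b = 2.25, n = 4
h = (b - a)/n = 0.562500

Trapezoidal rule: (h/2)[f(x₀) + 2f(x₁) + 2f(x₂) + ... + f(xₙ)]

x_0 = 0.0000, f(x_0) = 0.000000, coefficient = 1
x_1 = 0.5625, f(x_1) = 0.299983, coefficient = 2
x_2 = 1.1250, f(x_2) = 1.015051, coefficient = 2
x_3 = 1.6875, f(x_3) = 1.676021, coefficient = 2
x_4 = 2.2500, f(x_4) = 1.750665, coefficient = 1

I ≈ (0.562500/2) × 7.732775 = 2.174843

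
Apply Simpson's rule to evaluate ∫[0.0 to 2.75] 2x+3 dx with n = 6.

f(x) = 2x+3
a = 0.0, b = 2.75, n = 6
h = (b - a)/n = 0.458333

Simpson's rule: (h/3)[f(x₀) + 4f(x₁) + 2f(x₂) + ... + f(xₙ)]

x_0 = 0.0000, f(x_0) = 3.000000, coefficient = 1
x_1 = 0.4583, f(x_1) = 3.916667, coefficient = 4
x_2 = 0.9167, f(x_2) = 4.833333, coefficient = 2
x_3 = 1.3750, f(x_3) = 5.750000, coefficient = 4
x_4 = 1.8333, f(x_4) = 6.666667, coefficient = 2
x_5 = 2.2917, f(x_5) = 7.583333, coefficient = 4
x_6 = 2.7500, f(x_6) = 8.500000, coefficient = 1

I ≈ (0.458333/3) × 103.500000 = 15.812500
Exact value: 15.812500
Error: 0.000000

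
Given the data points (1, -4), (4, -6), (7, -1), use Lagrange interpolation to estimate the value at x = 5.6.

Lagrange interpolation formula:
P(x) = Σ yᵢ × Lᵢ(x)
where Lᵢ(x) = Π_{j≠i} (x - xⱼ)/(xᵢ - xⱼ)

L_0(5.6) = (5.6 - 4)/(1 - 4) × (5.6 - 7)/(1 - 7) = -0.124444
L_1(5.6) = (5.6 - 1)/(4 - 1) × (5.6 - 7)/(4 - 7) = 0.715556
L_2(5.6) = (5.6 - 1)/(7 - 1) × (5.6 - 4)/(7 - 4) = 0.408889

P(5.6) = (-4)×L_0(5.6) + (-6)×L_1(5.6) + (-1)×L_2(5.6)
P(5.6) = -4.204444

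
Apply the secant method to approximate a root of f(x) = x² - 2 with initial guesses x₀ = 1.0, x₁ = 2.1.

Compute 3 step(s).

f(x) = x² - 2
x₀ = 1.0, x₁ = 2.1

Secant formula: x_{n+1} = x_n - f(x_n)(x_n - x_{n-1})/(f(x_n) - f(x_{n-1}))

Iteration 1:
  f(1.000000) = -1.000000
  f(2.100000) = 2.410000
  x_2 = 2.100000 - 2.410000×(2.100000 - 1.000000)/(2.410000 - (-1.000000))
       = 1.322581
Iteration 2:
  f(2.100000) = 2.410000
  f(1.322581) = -0.250780
  x_3 = 1.322581 - (-0.250780)×(1.322581 - 2.100000)/(-0.250780 - 2.410000)
       = 1.395853
Iteration 3:
  f(1.322581) = -0.250780
  f(1.395853) = -0.051594
  x_4 = 1.395853 - (-0.051594)×(1.395853 - 1.322581)/(-0.051594 - (-0.250780))
       = 1.414832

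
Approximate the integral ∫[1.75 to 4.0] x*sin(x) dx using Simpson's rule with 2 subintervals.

f(x) = x*sin(x)
a = 1.75, b = 4.0, n = 2
h = (b - a)/n = 1.125000

Simpson's rule: (h/3)[f(x₀) + 4f(x₁) + 2f(x₂) + ... + f(xₙ)]

x_0 = 1.7500, f(x_0) = 1.721975, coefficient = 1
x_1 = 2.8750, f(x_1) = 0.757407, coefficient = 4
x_2 = 4.0000, f(x_2) = -3.027210, coefficient = 1

I ≈ (1.125000/3) × 1.724394 = 0.646648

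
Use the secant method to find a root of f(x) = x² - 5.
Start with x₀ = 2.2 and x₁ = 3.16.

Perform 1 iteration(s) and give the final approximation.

f(x) = x² - 5
x₀ = 2.2, x₁ = 3.16

Secant formula: x_{n+1} = x_n - f(x_n)(x_n - x_{n-1})/(f(x_n) - f(x_{n-1}))

Iteration 1:
  f(2.200000) = -0.160000
  f(3.160000) = 4.985600
  x_2 = 3.160000 - 4.985600×(3.160000 - 2.200000)/(4.985600 - (-0.160000))
       = 2.229851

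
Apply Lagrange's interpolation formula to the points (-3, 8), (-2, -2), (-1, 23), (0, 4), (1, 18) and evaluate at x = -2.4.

Lagrange interpolation formula:
P(x) = Σ yᵢ × Lᵢ(x)
where Lᵢ(x) = Π_{j≠i} (x - xⱼ)/(xᵢ - xⱼ)

L_0(-2.4) = (-2.4 - (-2))/(-3 - (-2)) × (-2.4 - (-1))/(-3 - (-1)) × (-2.4 - 0)/(-3 - 0) × (-2.4 - 1)/(-3 - 1) = 0.190400
L_1(-2.4) = (-2.4 - (-3))/(-2 - (-3)) × (-2.4 - (-1))/(-2 - (-1)) × (-2.4 - 0)/(-2 - 0) × (-2.4 - 1)/(-2 - 1) = 1.142400
L_2(-2.4) = (-2.4 - (-3))/(-1 - (-3)) × (-2.4 - (-2))/(-1 - (-2)) × (-2.4 - 0)/(-1 - 0) × (-2.4 - 1)/(-1 - 1) = -0.489600
L_3(-2.4) = (-2.4 - (-3))/(0 - (-3)) × (-2.4 - (-2))/(0 - (-2)) × (-2.4 - (-1))/(0 - (-1)) × (-2.4 - 1)/(0 - 1) = 0.190400
L_4(-2.4) = (-2.4 - (-3))/(1 - (-3)) × (-2.4 - (-2))/(1 - (-2)) × (-2.4 - (-1))/(1 - (-1)) × (-2.4 - 0)/(1 - 0) = -0.033600

P(-2.4) = 8×L_0(-2.4) + (-2)×L_1(-2.4) + 23×L_2(-2.4) + 4×L_3(-2.4) + 18×L_4(-2.4)
P(-2.4) = -11.865600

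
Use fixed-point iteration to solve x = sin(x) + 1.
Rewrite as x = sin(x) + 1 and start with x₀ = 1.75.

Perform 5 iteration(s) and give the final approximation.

Equation: x = sin(x) + 1
Fixed-point form: x = sin(x) + 1
x₀ = 1.75

x_1 = g(1.750000) = 1.983986
x_2 = g(1.983986) = 1.915845
x_3 = g(1.915845) = 1.941059
x_4 = g(1.941059) = 1.932232
x_5 = g(1.932232) = 1.935390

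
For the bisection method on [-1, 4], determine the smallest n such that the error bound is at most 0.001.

We need (b-a)/2^n ≤ 0.001
(4 - (-1))/2^n ≤ 0.001
5/2^n ≤ 0.001
2^n ≥ 5000
n ≥ log₂(5000) = 12.29
n ≥ 13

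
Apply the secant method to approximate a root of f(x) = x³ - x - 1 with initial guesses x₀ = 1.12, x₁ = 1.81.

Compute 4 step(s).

f(x) = x³ - x - 1
x₀ = 1.12, x₁ = 1.81

Secant formula: x_{n+1} = x_n - f(x_n)(x_n - x_{n-1})/(f(x_n) - f(x_{n-1}))

Iteration 1:
  f(1.120000) = -0.715072
  f(1.810000) = 3.119741
  x_2 = 1.810000 - 3.119741×(1.810000 - 1.120000)/(3.119741 - (-0.715072))
       = 1.248663
Iteration 2:
  f(1.810000) = 3.119741
  f(1.248663) = -0.301797
  x_3 = 1.248663 - (-0.301797)×(1.248663 - 1.810000)/(-0.301797 - 3.119741)
       = 1.298176
Iteration 3:
  f(1.248663) = -0.301797
  f(1.298176) = -0.110410
  x_4 = 1.298176 - (-0.110410)×(1.298176 - 1.248663)/(-0.110410 - (-0.301797))
       = 1.326740
Iteration 4:
  f(1.298176) = -0.110410
  f(1.326740) = 0.008639
  x_5 = 1.326740 - 0.008639×(1.326740 - 1.298176)/(0.008639 - (-0.110410))
       = 1.324667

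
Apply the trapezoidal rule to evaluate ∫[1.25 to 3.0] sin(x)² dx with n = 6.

f(x) = sin(x)²
a = 1.25, b = 3.0, n = 6
h = (b - a)/n = 0.291667

Trapezoidal rule: (h/2)[f(x₀) + 2f(x₁) + 2f(x₂) + ... + f(xₙ)]

x_0 = 1.2500, f(x_0) = 0.900572, coefficient = 1
x_1 = 1.5417, f(x_1) = 0.999152, coefficient = 2
x_2 = 1.8333, f(x_2) = 0.932643, coefficient = 2
x_3 = 2.1250, f(x_3) = 0.723044, coefficient = 2
x_4 = 2.4167, f(x_4) = 0.439675, coefficient = 2
x_5 = 2.7083, f(x_5) = 0.176258, coefficient = 2
x_6 = 3.0000, f(x_6) = 0.019915, coefficient = 1

I ≈ (0.291667/2) × 7.462031 = 1.088213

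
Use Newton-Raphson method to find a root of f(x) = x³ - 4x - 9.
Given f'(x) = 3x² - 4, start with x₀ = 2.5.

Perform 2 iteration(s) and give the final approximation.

f(x) = x³ - 4x - 9
f'(x) = 3x² - 4
x₀ = 2.5

Newton-Raphson formula: x_{n+1} = x_n - f(x_n)/f'(x_n)

Iteration 1:
  f(2.500000) = -3.375000
  f'(2.500000) = 14.750000
  x_1 = 2.500000 - (-3.375000)/14.750000 = 2.728814
Iteration 2:
  f(2.728814) = 0.404647
  f'(2.728814) = 18.339270
  x_2 = 2.728814 - 0.404647/18.339270 = 2.706749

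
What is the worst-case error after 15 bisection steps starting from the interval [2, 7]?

Bisection error bound: |error| ≤ (b-a)/2^n
|error| ≤ (7 - 2)/2^15 = 5/2^15
|error| ≤ 0.0001525879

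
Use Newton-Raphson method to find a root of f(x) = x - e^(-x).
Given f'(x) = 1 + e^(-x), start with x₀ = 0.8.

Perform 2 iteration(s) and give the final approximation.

f(x) = x - e^(-x)
f'(x) = 1 + e^(-x)
x₀ = 0.8

Newton-Raphson formula: x_{n+1} = x_n - f(x_n)/f'(x_n)

Iteration 1:
  f(0.800000) = 0.350671
  f'(0.800000) = 1.449329
  x_1 = 0.800000 - 0.350671/1.449329 = 0.558046
Iteration 2:
  f(0.558046) = -0.014280
  f'(0.558046) = 1.572326
  x_2 = 0.558046 - (-0.014280)/1.572326 = 0.567128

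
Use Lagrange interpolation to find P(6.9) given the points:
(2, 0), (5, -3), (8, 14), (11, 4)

Lagrange interpolation formula:
P(x) = Σ yᵢ × Lᵢ(x)
where Lᵢ(x) = Π_{j≠i} (x - xⱼ)/(xᵢ - xⱼ)

L_0(6.9) = (6.9 - 5)/(2 - 5) × (6.9 - 8)/(2 - 8) × (6.9 - 11)/(2 - 11) = -0.052895
L_1(6.9) = (6.9 - 2)/(5 - 2) × (6.9 - 8)/(5 - 8) × (6.9 - 11)/(5 - 11) = 0.409241
L_2(6.9) = (6.9 - 2)/(8 - 2) × (6.9 - 5)/(8 - 5) × (6.9 - 11)/(8 - 11) = 0.706870
L_3(6.9) = (6.9 - 2)/(11 - 2) × (6.9 - 5)/(11 - 5) × (6.9 - 8)/(11 - 8) = -0.063216

P(6.9) = 0×L_0(6.9) + (-3)×L_1(6.9) + 14×L_2(6.9) + 4×L_3(6.9)
P(6.9) = 8.415599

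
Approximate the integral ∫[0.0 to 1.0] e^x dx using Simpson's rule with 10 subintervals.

f(x) = e^x
a = 0.0, b = 1.0, n = 10
h = (b - a)/n = 0.100000

Simpson's rule: (h/3)[f(x₀) + 4f(x₁) + 2f(x₂) + ... + f(xₙ)]

x_0 = 0.0000, f(x_0) = 1.000000, coefficient = 1
x_1 = 0.1000, f(x_1) = 1.105171, coefficient = 4
x_2 = 0.2000, f(x_2) = 1.221403, coefficient = 2
x_3 = 0.3000, f(x_3) = 1.349859, coefficient = 4
x_4 = 0.4000, f(x_4) = 1.491825, coefficient = 2
x_5 = 0.5000, f(x_5) = 1.648721, coefficient = 4
x_6 = 0.6000, f(x_6) = 1.822119, coefficient = 2
x_7 = 0.7000, f(x_7) = 2.013753, coefficient = 4
x_8 = 0.8000, f(x_8) = 2.225541, coefficient = 2
x_9 = 0.9000, f(x_9) = 2.459603, coefficient = 4
x_10 = 1.0000, f(x_10) = 2.718282, coefficient = 1

I ≈ (0.100000/3) × 51.548483 = 1.718283
Exact value: 1.718282
Error: 0.000001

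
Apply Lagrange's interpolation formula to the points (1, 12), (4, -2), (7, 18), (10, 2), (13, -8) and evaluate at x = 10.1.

Lagrange interpolation formula:
P(x) = Σ yᵢ × Lᵢ(x)
where Lᵢ(x) = Π_{j≠i} (x - xⱼ)/(xᵢ - xⱼ)

L_0(10.1) = (10.1 - 4)/(1 - 4) × (10.1 - 7)/(1 - 7) × (10.1 - 10)/(1 - 10) × (10.1 - 13)/(1 - 13) = -0.002821
L_1(10.1) = (10.1 - 1)/(4 - 1) × (10.1 - 7)/(4 - 7) × (10.1 - 10)/(4 - 10) × (10.1 - 13)/(4 - 13) = 0.016833
L_2(10.1) = (10.1 - 1)/(7 - 1) × (10.1 - 4)/(7 - 4) × (10.1 - 10)/(7 - 10) × (10.1 - 13)/(7 - 13) = -0.049685
L_3(10.1) = (10.1 - 1)/(10 - 1) × (10.1 - 4)/(10 - 4) × (10.1 - 7)/(10 - 7) × (10.1 - 13)/(10 - 13) = 1.026821
L_4(10.1) = (10.1 - 1)/(13 - 1) × (10.1 - 4)/(13 - 4) × (10.1 - 7)/(13 - 7) × (10.1 - 10)/(13 - 10) = 0.008852

P(10.1) = 12×L_0(10.1) + (-2)×L_1(10.1) + 18×L_2(10.1) + 2×L_3(10.1) + (-8)×L_4(10.1)
P(10.1) = 1.020981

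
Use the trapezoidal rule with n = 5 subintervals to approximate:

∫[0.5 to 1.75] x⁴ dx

f(x) = x⁴
a = 0.5, b = 1.75, n = 5
h = (b - a)/n = 0.250000

Trapezoidal rule: (h/2)[f(x₀) + 2f(x₁) + 2f(x₂) + ... + f(xₙ)]

x_0 = 0.5000, f(x_0) = 0.062500, coefficient = 1
x_1 = 0.7500, f(x_1) = 0.316406, coefficient = 2
x_2 = 1.0000, f(x_2) = 1.000000, coefficient = 2
x_3 = 1.2500, f(x_3) = 2.441406, coefficient = 2
x_4 = 1.5000, f(x_4) = 5.062500, coefficient = 2
x_5 = 1.7500, f(x_5) = 9.378906, coefficient = 1

I ≈ (0.250000/2) × 27.082031 = 3.385254
Exact value: 3.276367
Error: 0.108887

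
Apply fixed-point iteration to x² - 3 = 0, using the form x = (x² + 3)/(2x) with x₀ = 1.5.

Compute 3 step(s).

Equation: x² - 3 = 0
Fixed-point form: x = (x² + 3)/(2x)
x₀ = 1.5

x_1 = g(1.500000) = 1.750000
x_2 = g(1.750000) = 1.732143
x_3 = g(1.732143) = 1.732051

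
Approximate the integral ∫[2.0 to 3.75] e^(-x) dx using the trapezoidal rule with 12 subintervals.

f(x) = e^(-x)
a = 2.0, b = 3.75, n = 12
h = (b - a)/n = 0.145833

Trapezoidal rule: (h/2)[f(x₀) + 2f(x₁) + 2f(x₂) + ... + f(xₙ)]

x_0 = 2.0000, f(x_0) = 0.135335, coefficient = 1
x_1 = 2.1458, f(x_1) = 0.116971, coefficient = 2
x_2 = 2.2917, f(x_2) = 0.101098, coefficient = 2
x_3 = 2.4375, f(x_3) = 0.087379, coefficient = 2
x_4 = 2.5833, f(x_4) = 0.075522, coefficient = 2
x_5 = 2.7292, f(x_5) = 0.065274, coefficient = 2
x_6 = 2.8750, f(x_6) = 0.056416, coefficient = 2
x_7 = 3.0208, f(x_7) = 0.048761, coefficient = 2
x_8 = 3.1667, f(x_8) = 0.042144, coefficient = 2
x_9 = 3.3125, f(x_9) = 0.036425, coefficient = 2
x_10 = 3.4583, f(x_10) = 0.031482, coefficient = 2
x_11 = 3.6042, f(x_11) = 0.027210, coefficient = 2
x_12 = 3.7500, f(x_12) = 0.023518, coefficient = 1

I ≈ (0.145833/2) × 1.536214 = 0.112016
Exact value: 0.111818
Error: 0.000198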